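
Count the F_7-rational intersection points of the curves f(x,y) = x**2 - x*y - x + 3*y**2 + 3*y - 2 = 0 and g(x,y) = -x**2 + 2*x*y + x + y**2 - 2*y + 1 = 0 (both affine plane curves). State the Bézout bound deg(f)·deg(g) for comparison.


Common zeros: {(2, 2), (3, 1)}; count = 2; Bézout bound = 4.

deg(f) = 2, deg(g) = 2, so Bézout bound = 4.
Scan x ∈ F_7. For each x, list the y ∈ F_7 with f(x, y) ≡ 0 and those with g(x, y) ≡ 0 (mod 7); the common zeros in that column are the intersection.
  x = 0: f ≡ 0 at y ∈ ∅; g ≡ 0 at y ∈ {1}; common: ∅.
  x = 1: f ≡ 0 at y ∈ {2}; g ≡ 0 at y ∈ ∅; common: ∅.
  x = 2: f ≡ 0 at y ∈ {0, 2}; g ≡ 0 at y ∈ {2, 3}; common: {2}.
  x = 3: f ≡ 0 at y ∈ {1, 6}; g ≡ 0 at y ∈ {1, 2}; common: {1}.
  x = 4: f ≡ 0 at y ∈ {6}; g ≡ 0 at y ∈ ∅; common: ∅.
  x = 5: f ≡ 0 at y ∈ ∅; g ≡ 0 at y ∈ {3}; common: ∅.
  x = 6: f ≡ 0 at y ∈ {0, 1}; g ≡ 0 at y ∈ ∅; common: ∅.
Collecting: common zeros = {(2, 2), (3, 1)}, so the count is 2.
Comparison with the Bézout bound: 2 ≤ 4 = deg(f)·deg(g), as expected for curves with no common component (the affine F_7-count falls short of the bound because intersections may lie at infinity, over extension fields, or carry multiplicity).


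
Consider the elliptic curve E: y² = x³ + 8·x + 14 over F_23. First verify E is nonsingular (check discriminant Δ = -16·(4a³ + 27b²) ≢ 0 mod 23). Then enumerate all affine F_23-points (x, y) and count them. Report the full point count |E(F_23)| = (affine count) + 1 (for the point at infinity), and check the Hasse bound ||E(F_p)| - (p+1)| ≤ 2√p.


Affine points = {(1, 0), (4, 8), (4, 15), (5, 8), (5, 15), (6, 5), (6, 18), (10, 6), (10, 17), (14, 8), (14, 15), (15, 6), (15, 17), (16, 11), (16, 12), (17, 7), (17, 16), (20, 3), (20, 20), (21, 6), (21, 17)}; affine count = 21; |E(F_23)| = 22.

Discriminant check: Δ ∝ 4a³ + 27b² = 4·8³ + 27·14² = 4·512 + 27·196 ≡ 3 (mod 23). Nonzero ⇒ E is nonsingular.
For each x ∈ F_23, compute rhs = x³ + 8·x + 14 mod 23, then count y ∈ F_23 with y² ≡ rhs.
  x = 0: rhs = 14, matching y values: none (0 points).
  x = 1: rhs = 0, matching y values: 0 (1 points).
  x = 2: rhs = 15, matching y values: none (0 points).
  x = 3: rhs = 19, matching y values: none (0 points).
  x = 4: rhs = 18, matching y values: 8, 15 (2 points).
  x = 5: rhs = 18, matching y values: 8, 15 (2 points).
  x = 6: rhs = 2, matching y values: 5, 18 (2 points).
  x = 7: rhs = 22, matching y values: none (0 points).
  x = 8: rhs = 15, matching y values: none (0 points).
  x = 9: rhs = 10, matching y values: none (0 points).
  x = 10: rhs = 13, matching y values: 6, 17 (2 points).
  x = 11: rhs = 7, matching y values: none (0 points).
  x = 12: rhs = 21, matching y values: none (0 points).
  x = 13: rhs = 15, matching y values: none (0 points).
  x = 14: rhs = 18, matching y values: 8, 15 (2 points).
  x = 15: rhs = 13, matching y values: 6, 17 (2 points).
  x = 16: rhs = 6, matching y values: 11, 12 (2 points).
  x = 17: rhs = 3, matching y values: 7, 16 (2 points).
  x = 18: rhs = 10, matching y values: none (0 points).
  x = 19: rhs = 10, matching y values: none (0 points).
  x = 20: rhs = 9, matching y values: 3, 20 (2 points).
  x = 21: rhs = 13, matching y values: 6, 17 (2 points).
  x = 22: rhs = 5, matching y values: none (0 points).
Total affine count: 21.
Full point count |E(F_23)| = 21 + 1 = 22.
Hasse bound: |22 − (23+1)| = |-2| = 2 ≤ 2√23 ≈ 9.5917 ✓.


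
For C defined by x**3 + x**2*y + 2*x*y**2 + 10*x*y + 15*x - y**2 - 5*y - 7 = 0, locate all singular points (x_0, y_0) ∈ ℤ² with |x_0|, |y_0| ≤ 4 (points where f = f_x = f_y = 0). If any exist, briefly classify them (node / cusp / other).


Singular points: {(1, -3)}; classification: cusp.

Compute partial derivatives:
  f_x = 3*x**2 + 2*x*y + 2*y**2 + 10*y + 15.
  f_y = x**2 + 4*x*y + 10*x - 2*y - 5.
Scan x_0 ∈ {−4, ..., 4}. For each x_0, f_y(x_0, y) is a polynomial in y; find its integer roots y ∈ {−4, ..., 4}, then test f_x and f at those candidates.
  x = -4: f_y(-4, y) = -18*y - 29; no integer root y with |y| ≤ 4.
  x = -3: f_y(-3, y) = -14*y - 26; no integer root y with |y| ≤ 4.
  x = -2: f_y(-2, y) = -10*y - 21; no integer root y with |y| ≤ 4.
  x = -1: f_y(-1, y) = -6*y - 14; no integer root y with |y| ≤ 4.
  x = 0: f_y(0, y) = -2*y - 5; no integer root y with |y| ≤ 4.
  x = 1: f_y(1, y) = 2*y + 6; vanishes at y ∈ {-3}. (1, -3): f_x = 0, f = 0 — SINGULAR.
  x = 2: f_y(2, y) = 6*y + 19; no integer root y with |y| ≤ 4.
  x = 3: f_y(3, y) = 10*y + 34; no integer root y with |y| ≤ 4.
  x = 4: f_y(4, y) = 14*y + 51; no integer root y with |y| ≤ 4.
Only singular point on the grid: (1, -3).
Classify: substitute x = 1 + u, y = -3 + v and expand: f = u**3 + u**2*v + 2*u*v**2 + v**2.
No constant or linear terms (consistent with a singular point). Quadratic part: v**2. Cubic part: u**3 + u**2*v + 2*u*v**2.
The quadratic part v**2 is a perfect square, so there is a single (double) tangent line v = 0, i.e. y = -3. Restricting the cubic part to that line (v = 0) leaves u**3 ≠ 0, so f is not divisible by v and the branch is v² ≈ -u**3 to lowest order — this is a cusp.
Classification: cusp.


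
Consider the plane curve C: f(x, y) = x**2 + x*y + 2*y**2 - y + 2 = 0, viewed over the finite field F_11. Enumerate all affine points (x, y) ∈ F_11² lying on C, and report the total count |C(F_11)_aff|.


Affine F_11-points: {(1, 2), (1, 9), (3, 0), (3, 10), (5, 1), (5, 8), (8, 0), (8, 2), (9, 8), (9, 10)}; count = 10.

For each of the 121 pairs (x, y) ∈ F_11², evaluate f(x, y) mod 11. Record the zeros.
  x = 0: [0↦2, 1↦3, 2↦8, 3↦6, 4↦8, 5↦3, 6↦2, 7↦5, 8↦1, 9↦1, 10↦5]  zeros at y ∈ ∅
  x = 1: [0↦3, 1↦5, 2↦0, 3↦10, 4↦2, 5↦9, 6↦9, 7↦2, 8↦10, 9↦0, 10↦5]  zeros at y ∈ {2, 9}
  x = 2: [0↦6, 1↦9, 2↦5, 3↦5, 4↦9, 5↦6, 6↦7, 7↦1, 8↦10, 9↦1, 10↦7]  zeros at y ∈ ∅
  x = 3: [0↦0, 1↦4, 2↦1, 3↦2, 4↦7, 5↦5, 6↦7, 7↦2, 8↦1, 9↦4, 10↦0]  zeros at y ∈ {0, 10}
  x = 4: [0↦7, 1↦1, 2↦10, 3↦1, 4↦7, 5↦6, 6↦9, 7↦5, 8↦5, 9↦9, 10↦6]  zeros at y ∈ ∅
  x = 5: [0↦5, 1↦0, 2↦10, 3↦2, 4↦9, 5↦9, 6↦2, 7↦10, 8↦0, 9↦5, 10↦3]  zeros at y ∈ {1, 8}
  x = 6: [0↦5, 1↦1, 2↦1, 3↦5, 4↦2, 5↦3, 6↦8, 7↦6, 8↦8, 9↦3, 10↦2]  zeros at y ∈ ∅
  x = 7: [0↦7, 1↦4, 2↦5, 3↦10, 4↦8, 5↦10, 6↦5, 7↦4, 8↦7, 9↦3, 10↦3]  zeros at y ∈ ∅
  x = 8: [0↦0, 1↦9, 2↦0, 3↦6, 4↦5, 5↦8, 6↦4, 7↦4, 8↦8, 9↦5, 10↦6]  zeros at y ∈ {0, 2}
  x = 9: [0↦6, 1↦5, 2↦8, 3↦4, 4↦4, 5↦8, 6↦5, 7↦6, 8↦0, 9↦9, 10↦0]  zeros at y ∈ {8, 10}
  x = 10: [0↦3, 1↦3, 2↦7, 3↦4, 4↦5, 5↦10, 6↦8, 7↦10, 8↦5, 9↦4, 10↦7]  zeros at y ∈ ∅
Collecting zeros: affine points = {(1, 2), (1, 9), (3, 0), (3, 10), (5, 1), (5, 8), (8, 0), (8, 2), (9, 8), (9, 10)}.
Total count |C(F_11)_aff| = 10.


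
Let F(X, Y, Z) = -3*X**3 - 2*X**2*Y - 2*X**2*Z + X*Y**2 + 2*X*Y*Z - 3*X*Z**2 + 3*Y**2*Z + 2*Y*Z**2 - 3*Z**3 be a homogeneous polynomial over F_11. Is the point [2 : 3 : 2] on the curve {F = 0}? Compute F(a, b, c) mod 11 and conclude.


F(2,3,2) ≡ 8 (mod 11); P is NOT on the curve.

Evaluate F(2, 3, 2) term-by-term (mod 11).
  -3*X**3 ↦ -3·8·1·1 = -24
  -2*X**2*Y ↦ -2·4·3·1 = -24
  -2*X**2*Z ↦ -2·4·1·2 = -16
  X*Y**2 ↦ 1·2·9·1 = 18
  2*X*Y*Z ↦ 2·2·3·2 = 24
  -3*X*Z**2 ↦ -3·2·1·4 = -24
  3*Y**2*Z ↦ 3·1·9·2 = 54
  2*Y*Z**2 ↦ 2·1·3·4 = 24
  -3*Z**3 ↦ -3·1·1·8 = -24
Sum: F(2, 3, 2) = (-24) + (-24) + (-16) + (18) + (24) + (-24) + (54) + (24) + (-24) = 8.
Reducing mod 11: 8 ≡ 8 (mod 11).
Since F(a, b, c) ≡ 8 ≠ 0 (mod 11), P does NOT lie on the curve.


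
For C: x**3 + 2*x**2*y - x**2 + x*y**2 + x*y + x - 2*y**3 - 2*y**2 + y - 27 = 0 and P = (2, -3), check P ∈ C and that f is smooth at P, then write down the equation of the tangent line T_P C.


Tangent line at P: -9*x - 43*y - 111 = 0.

Step 1: f(2, -3) = 0, so P lies on C.
Step 2: partial derivatives
  f_x(x, y) = 3*x**2 + 4*x*y - 2*x + y**2 + y + 1, f_y(x, y) = 2*x**2 + 2*x*y + x - 6*y**2 - 4*y + 1.
  f_x(P) = -9, f_y(P) = -43 (gradient nonzero, so P is smooth).
Step 3: tangent line at P: -9·(x − 2) + -43·(y − -3) = 0.
Expanding: -9*x - 43*y - 111 = 0.


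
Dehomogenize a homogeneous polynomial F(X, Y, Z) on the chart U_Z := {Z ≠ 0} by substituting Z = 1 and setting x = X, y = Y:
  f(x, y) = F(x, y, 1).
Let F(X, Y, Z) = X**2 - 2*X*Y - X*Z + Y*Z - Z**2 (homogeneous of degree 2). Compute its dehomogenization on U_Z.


f(x, y) = x**2 - 2*x*y - x + y - 1

On U_Z we set Z = 1. Each monomial c·X^i·Y^j·Z^k in F becomes c·x^i·y^j·1^k = c·x^i·y^j.
Substituting Z = 1: F(X, Y, 1) = x**2 - 2*x*y - x + y - 1.
Note: deg(f) ≤ deg(F) = 2; strict inequality happens when F is divisible by Z (lost terms).


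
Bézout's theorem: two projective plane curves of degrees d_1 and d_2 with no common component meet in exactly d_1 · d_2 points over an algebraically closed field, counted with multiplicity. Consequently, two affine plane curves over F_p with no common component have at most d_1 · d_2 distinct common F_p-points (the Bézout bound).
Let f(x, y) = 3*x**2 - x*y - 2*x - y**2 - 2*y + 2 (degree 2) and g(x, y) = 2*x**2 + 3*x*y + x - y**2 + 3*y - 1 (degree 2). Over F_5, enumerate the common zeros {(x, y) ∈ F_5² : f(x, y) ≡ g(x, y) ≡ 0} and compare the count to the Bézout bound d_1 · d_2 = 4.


Common zeros: {(1, 4)}; count = 1; Bézout bound = 4.

deg(f) = 2, deg(g) = 2, so Bézout bound = 4.
Scan x ∈ F_5. For each x, list the y ∈ F_5 with f(x, y) ≡ 0 and those with g(x, y) ≡ 0 (mod 5); the common zeros in that column are the intersection.
  x = 0: f ≡ 0 at y ∈ ∅; g ≡ 0 at y ∈ {4}; common: ∅.
  x = 1: f ≡ 0 at y ∈ {3, 4}; g ≡ 0 at y ∈ {2, 4}; common: {4}.
  x = 2: f ≡ 0 at y ∈ {0, 1}; g ≡ 0 at y ∈ ∅; common: ∅.
  x = 3: f ≡ 0 at y ∈ ∅; g ≡ 0 at y ∈ {0, 2}; common: ∅.
  x = 4: f ≡ 0 at y ∈ {1, 3}; g ≡ 0 at y ∈ {0}; common: ∅.
Collecting: common zeros = {(1, 4)}, so the count is 1.
Comparison with the Bézout bound: 1 ≤ 4 = deg(f)·deg(g), as expected for curves with no common component (the affine F_5-count falls short of the bound because intersections may lie at infinity, over extension fields, or carry multiplicity).


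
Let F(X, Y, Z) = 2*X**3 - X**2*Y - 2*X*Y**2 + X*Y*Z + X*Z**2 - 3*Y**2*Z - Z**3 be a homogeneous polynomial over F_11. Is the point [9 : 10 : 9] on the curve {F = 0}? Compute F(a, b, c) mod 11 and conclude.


F(9,10,9) ≡ 5 (mod 11); P is NOT on the curve.

Evaluate F(9, 10, 9) term-by-term (mod 11).
  2*X**3 ↦ 2·729·1·1 = 1458
  -X**2*Y ↦ -1·81·10·1 = -810
  -2*X*Y**2 ↦ -2·9·100·1 = -1800
  X*Y*Z ↦ 1·9·10·9 = 810
  X*Z**2 ↦ 1·9·1·81 = 729
  -3*Y**2*Z ↦ -3·1·100·9 = -2700
  -Z**3 ↦ -1·1·1·729 = -729
Sum: F(9, 10, 9) = (1458) + (-810) + (-1800) + (810) + (729) + (-2700) + (-729) = -3042.
Reducing mod 11: -3042 ≡ 5 (mod 11).
Since F(a, b, c) ≡ 5 ≠ 0 (mod 11), P does NOT lie on the curve.


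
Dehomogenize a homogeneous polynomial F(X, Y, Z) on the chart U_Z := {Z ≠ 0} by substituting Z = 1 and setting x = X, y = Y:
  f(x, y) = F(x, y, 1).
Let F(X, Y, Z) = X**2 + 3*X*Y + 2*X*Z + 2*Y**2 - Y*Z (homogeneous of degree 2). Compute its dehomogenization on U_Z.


f(x, y) = x**2 + 3*x*y + 2*x + 2*y**2 - y

On U_Z we set Z = 1. Each monomial c·X^i·Y^j·Z^k in F becomes c·x^i·y^j·1^k = c·x^i·y^j.
Substituting Z = 1: F(X, Y, 1) = x**2 + 3*x*y + 2*x + 2*y**2 - y.
Note: deg(f) ≤ deg(F) = 2; strict inequality happens when F is divisible by Z (lost terms).


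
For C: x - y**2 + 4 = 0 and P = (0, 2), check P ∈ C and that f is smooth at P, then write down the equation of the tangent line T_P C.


Tangent line at P: x - 4*y + 8 = 0.

Step 1: f(0, 2) = 0, so P lies on C.
Step 2: partial derivatives
  f_x(x, y) = 1, f_y(x, y) = -2*y.
  f_x(P) = 1, f_y(P) = -4 (gradient nonzero, so P is smooth).
Step 3: tangent line at P: 1·(x − 0) + -4·(y − 2) = 0.
Expanding: x - 4*y + 8 = 0.


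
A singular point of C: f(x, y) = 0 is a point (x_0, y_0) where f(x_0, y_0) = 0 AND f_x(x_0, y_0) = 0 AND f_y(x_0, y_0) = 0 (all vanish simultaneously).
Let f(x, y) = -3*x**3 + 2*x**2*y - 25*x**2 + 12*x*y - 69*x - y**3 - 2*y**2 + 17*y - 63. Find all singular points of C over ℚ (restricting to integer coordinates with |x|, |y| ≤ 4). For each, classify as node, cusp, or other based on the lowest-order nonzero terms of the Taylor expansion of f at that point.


Singular points: {(-3, -1)}; classification: cusp.

Compute partial derivatives:
  f_x = -9*x**2 + 4*x*y - 50*x + 12*y - 69.
  f_y = 2*x**2 + 12*x - 3*y**2 - 4*y + 17.
Scan x_0 ∈ {−4, ..., 4}. For each x_0, f_y(x_0, y) is a polynomial in y; find its integer roots y ∈ {−4, ..., 4}, then test f_x and f at those candidates.
  x = -4: f_y(-4, y) = -3*y**2 - 4*y + 1; no integer root y with |y| ≤ 4.
  x = -3: f_y(-3, y) = -3*y**2 - 4*y - 1; vanishes at y ∈ {-1}. (-3, -1): f_x = 0, f = 0 — SINGULAR.
  x = -2: f_y(-2, y) = -3*y**2 - 4*y + 1; no integer root y with |y| ≤ 4.
  x = -1: f_y(-1, y) = -3*y**2 - 4*y + 7; vanishes at y ∈ {1}. (-1, 1): f_x = -20 ≠ 0.
  x = 0: f_y(0, y) = -3*y**2 - 4*y + 17; no integer root y with |y| ≤ 4.
  x = 1: f_y(1, y) = -3*y**2 - 4*y + 31; no integer root y with |y| ≤ 4.
  x = 2: f_y(2, y) = -3*y**2 - 4*y + 49; no integer root y with |y| ≤ 4.
  x = 3: f_y(3, y) = -3*y**2 - 4*y + 71; no integer root y with |y| ≤ 4.
  x = 4: f_y(4, y) = -3*y**2 - 4*y + 97; no integer root y with |y| ≤ 4.
Only singular point on the grid: (-3, -1).
Classify: substitute x = -3 + u, y = -1 + v and expand: f = -3*u**3 + 2*u**2*v - v**3 + v**2.
No constant or linear terms (consistent with a singular point). Quadratic part: v**2. Cubic part: -3*u**3 + 2*u**2*v - v**3.
The quadratic part v**2 is a perfect square, so there is a single (double) tangent line v = 0, i.e. y = -1. Restricting the cubic part to that line (v = 0) leaves -3*u**3 ≠ 0, so f is not divisible by v and the branch is v² ≈ 3*u**3 to lowest order — this is a cusp.
Classification: cusp.


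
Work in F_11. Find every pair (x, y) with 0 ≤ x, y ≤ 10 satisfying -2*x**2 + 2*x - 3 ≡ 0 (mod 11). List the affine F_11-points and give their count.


Affine F_11-points: ∅; count = 0.

For each of the 121 pairs (x, y) ∈ F_11², evaluate f(x, y) mod 11. Record the zeros.
  x = 0: [0↦8, 1↦8, 2↦8, 3↦8, 4↦8, 5↦8, 6↦8, 7↦8, 8↦8, 9↦8, 10↦8]  zeros at y ∈ ∅
  x = 1: [0↦8, 1↦8, 2↦8, 3↦8, 4↦8, 5↦8, 6↦8, 7↦8, 8↦8, 9↦8, 10↦8]  zeros at y ∈ ∅
  x = 2: [0↦4, 1↦4, 2↦4, 3↦4, 4↦4, 5↦4, 6↦4, 7↦4, 8↦4, 9↦4, 10↦4]  zeros at y ∈ ∅
  x = 3: [0↦7, 1↦7, 2↦7, 3↦7, 4↦7, 5↦7, 6↦7, 7↦7, 8↦7, 9↦7, 10↦7]  zeros at y ∈ ∅
  x = 4: [0↦6, 1↦6, 2↦6, 3↦6, 4↦6, 5↦6, 6↦6, 7↦6, 8↦6, 9↦6, 10↦6]  zeros at y ∈ ∅
  x = 5: [0↦1, 1↦1, 2↦1, 3↦1, 4↦1, 5↦1, 6↦1, 7↦1, 8↦1, 9↦1, 10↦1]  zeros at y ∈ ∅
  x = 6: [0↦3, 1↦3, 2↦3, 3↦3, 4↦3, 5↦3, 6↦3, 7↦3, 8↦3, 9↦3, 10↦3]  zeros at y ∈ ∅
  x = 7: [0↦1, 1↦1, 2↦1, 3↦1, 4↦1, 5↦1, 6↦1, 7↦1, 8↦1, 9↦1, 10↦1]  zeros at y ∈ ∅
  x = 8: [0↦6, 1↦6, 2↦6, 3↦6, 4↦6, 5↦6, 6↦6, 7↦6, 8↦6, 9↦6, 10↦6]  zeros at y ∈ ∅
  x = 9: [0↦7, 1↦7, 2↦7, 3↦7, 4↦7, 5↦7, 6↦7, 7↦7, 8↦7, 9↦7, 10↦7]  zeros at y ∈ ∅
  x = 10: [0↦4, 1↦4, 2↦4, 3↦4, 4↦4, 5↦4, 6↦4, 7↦4, 8↦4, 9↦4, 10↦4]  zeros at y ∈ ∅
Collecting zeros: affine points = ∅.
Total count |C(F_11)_aff| = 0.


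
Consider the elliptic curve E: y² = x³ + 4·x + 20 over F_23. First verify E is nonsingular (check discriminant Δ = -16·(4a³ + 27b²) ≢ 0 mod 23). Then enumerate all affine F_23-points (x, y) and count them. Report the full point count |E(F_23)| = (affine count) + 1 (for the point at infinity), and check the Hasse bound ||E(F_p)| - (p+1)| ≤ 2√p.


Affine points = {(1, 5), (1, 18), (2, 6), (2, 17), (3, 6), (3, 17), (4, 10), (4, 13), (5, 2), (5, 21), (7, 0), (8, 9), (8, 14), (9, 7), (9, 16), (10, 5), (10, 18), (12, 5), (12, 18), (18, 6), (18, 17), (19, 3), (19, 20), (20, 2), (20, 21), (21, 2), (21, 21)}; affine count = 27; |E(F_23)| = 28.

Discriminant check: Δ ∝ 4a³ + 27b² = 4·4³ + 27·20² = 4·64 + 27·400 ≡ 16 (mod 23). Nonzero ⇒ E is nonsingular.
For each x ∈ F_23, compute rhs = x³ + 4·x + 20 mod 23, then count y ∈ F_23 with y² ≡ rhs.
  x = 0: rhs = 20, matching y values: none (0 points).
  x = 1: rhs = 2, matching y values: 5, 18 (2 points).
  x = 2: rhs = 13, matching y values: 6, 17 (2 points).
  x = 3: rhs = 13, matching y values: 6, 17 (2 points).
  x = 4: rhs = 8, matching y values: 10, 13 (2 points).
  x = 5: rhs = 4, matching y values: 2, 21 (2 points).
  x = 6: rhs = 7, matching y values: none (0 points).
  x = 7: rhs = 0, matching y values: 0 (1 points).
  x = 8: rhs = 12, matching y values: 9, 14 (2 points).
  x = 9: rhs = 3, matching y values: 7, 16 (2 points).
  x = 10: rhs = 2, matching y values: 5, 18 (2 points).
  x = 11: rhs = 15, matching y values: none (0 points).
  x = 12: rhs = 2, matching y values: 5, 18 (2 points).
  x = 13: rhs = 15, matching y values: none (0 points).
  x = 14: rhs = 14, matching y values: none (0 points).
  x = 15: rhs = 5, matching y values: none (0 points).
  x = 16: rhs = 17, matching y values: none (0 points).
  x = 17: rhs = 10, matching y values: none (0 points).
  x = 18: rhs = 13, matching y values: 6, 17 (2 points).
  x = 19: rhs = 9, matching y values: 3, 20 (2 points).
  x = 20: rhs = 4, matching y values: 2, 21 (2 points).
  x = 21: rhs = 4, matching y values: 2, 21 (2 points).
  x = 22: rhs = 15, matching y values: none (0 points).
Total affine count: 27.
Full point count |E(F_23)| = 27 + 1 = 28.
Hasse bound: |28 − (23+1)| = |4| = 4 ≤ 2√23 ≈ 9.5917 ✓.


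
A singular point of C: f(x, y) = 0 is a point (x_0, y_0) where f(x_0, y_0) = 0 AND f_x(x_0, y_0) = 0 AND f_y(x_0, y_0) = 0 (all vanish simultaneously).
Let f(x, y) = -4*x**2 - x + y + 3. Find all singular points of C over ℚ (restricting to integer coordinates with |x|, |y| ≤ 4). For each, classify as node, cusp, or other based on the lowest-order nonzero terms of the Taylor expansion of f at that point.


No singular points in the scanned grid; C is smooth there.

Compute partial derivatives:
  f_x = -8*x - 1.
  f_y = 1.
f_y = 1 is a nonzero constant, so f_y never vanishes: no point (x, y) can satisfy f = f_x = f_y = 0. In particular no (x, y) ∈ {−4, ..., 4}² is singular; the curve is smooth.


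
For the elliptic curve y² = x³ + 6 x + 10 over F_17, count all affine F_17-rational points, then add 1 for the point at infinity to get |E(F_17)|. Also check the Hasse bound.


Affine points = {(1, 0), (2, 8), (2, 9), (3, 2), (3, 15), (4, 8), (4, 9), (7, 2), (7, 15), (8, 3), (8, 14), (10, 4), (10, 13), (11, 8), (11, 9), (12, 5), (12, 12), (14, 4), (14, 13)}; affine count = 19; |E(F_17)| = 20.

Discriminant check: Δ ∝ 4a³ + 27b² = 4·6³ + 27·10² = 4·216 + 27·100 ≡ 11 (mod 17). Nonzero ⇒ E is nonsingular.
For each x ∈ F_17, compute rhs = x³ + 6·x + 10 mod 17, then count y ∈ F_17 with y² ≡ rhs.
  x = 0: rhs = 10, matching y values: none (0 points).
  x = 1: rhs = 0, matching y values: 0 (1 points).
  x = 2: rhs = 13, matching y values: 8, 9 (2 points).
  x = 3: rhs = 4, matching y values: 2, 15 (2 points).
  x = 4: rhs = 13, matching y values: 8, 9 (2 points).
  x = 5: rhs = 12, matching y values: none (0 points).
  x = 6: rhs = 7, matching y values: none (0 points).
  x = 7: rhs = 4, matching y values: 2, 15 (2 points).
  x = 8: rhs = 9, matching y values: 3, 14 (2 points).
  x = 9: rhs = 11, matching y values: none (0 points).
  x = 10: rhs = 16, matching y values: 4, 13 (2 points).
  x = 11: rhs = 13, matching y values: 8, 9 (2 points).
  x = 12: rhs = 8, matching y values: 5, 12 (2 points).
  x = 13: rhs = 7, matching y values: none (0 points).
  x = 14: rhs = 16, matching y values: 4, 13 (2 points).
  x = 15: rhs = 7, matching y values: none (0 points).
  x = 16: rhs = 3, matching y values: none (0 points).
Total affine count: 19.
Full point count |E(F_17)| = 19 + 1 = 20.
Hasse bound: |20 − (17+1)| = |2| = 2 ≤ 2√17 ≈ 8.2462 ✓.


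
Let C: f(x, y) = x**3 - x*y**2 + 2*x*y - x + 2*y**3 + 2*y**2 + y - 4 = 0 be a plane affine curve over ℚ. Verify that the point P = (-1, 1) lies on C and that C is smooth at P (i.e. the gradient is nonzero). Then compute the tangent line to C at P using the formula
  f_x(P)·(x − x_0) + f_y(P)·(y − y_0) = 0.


Tangent line at P: 3*x + 11*y - 8 = 0.

Step 1: f(-1, 1) = 0, so P lies on C.
Step 2: partial derivatives
  f_x(x, y) = 3*x**2 - y**2 + 2*y - 1, f_y(x, y) = -2*x*y + 2*x + 6*y**2 + 4*y + 1.
  f_x(P) = 3, f_y(P) = 11 (gradient nonzero, so P is smooth).
Step 3: tangent line at P: 3·(x − -1) + 11·(y − 1) = 0.
Expanding: 3*x + 11*y - 8 = 0.


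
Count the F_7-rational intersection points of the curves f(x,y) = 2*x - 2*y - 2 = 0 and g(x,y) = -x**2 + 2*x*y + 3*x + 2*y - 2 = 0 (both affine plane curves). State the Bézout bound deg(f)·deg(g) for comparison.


Common zeros: {(1, 0), (3, 2)}; count = 2; Bézout bound = 2.

deg(f) = 1, deg(g) = 2, so Bézout bound = 2.
Scan x ∈ F_7. For each x, list the y ∈ F_7 with f(x, y) ≡ 0 and those with g(x, y) ≡ 0 (mod 7); the common zeros in that column are the intersection.
  x = 0: f ≡ 0 at y ∈ {6}; g ≡ 0 at y ∈ {1}; common: ∅.
  x = 1: f ≡ 0 at y ∈ {0}; g ≡ 0 at y ∈ {0}; common: {0}.
  x = 2: f ≡ 0 at y ∈ {1}; g ≡ 0 at y ∈ {0}; common: ∅.
  x = 3: f ≡ 0 at y ∈ {2}; g ≡ 0 at y ∈ {2}; common: {2}.
  x = 4: f ≡ 0 at y ∈ {3}; g ≡ 0 at y ∈ {2}; common: ∅.
  x = 5: f ≡ 0 at y ∈ {4}; g ≡ 0 at y ∈ {1}; common: ∅.
  x = 6: f ≡ 0 at y ∈ {5}; g ≡ 0 at y ∈ ∅; common: ∅.
Collecting: common zeros = {(1, 0), (3, 2)}, so the count is 2.
Comparison with the Bézout bound: 2 ≤ 2 = deg(f)·deg(g), as expected for curves with no common component (the bound is attained).


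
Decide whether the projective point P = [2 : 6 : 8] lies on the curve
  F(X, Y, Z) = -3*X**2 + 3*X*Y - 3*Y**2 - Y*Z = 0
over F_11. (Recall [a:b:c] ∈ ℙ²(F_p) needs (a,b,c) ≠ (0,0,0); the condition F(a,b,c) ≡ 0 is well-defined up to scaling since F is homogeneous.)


F(2,6,8) ≡ 0 (mod 11); P is on the curve.

Evaluate F(2, 6, 8) term-by-term (mod 11).
  -3*X**2 ↦ -3·4·1·1 = -12
  3*X*Y ↦ 3·2·6·1 = 36
  -3*Y**2 ↦ -3·1·36·1 = -108
  -Y*Z ↦ -1·1·6·8 = -48
Sum: F(2, 6, 8) = (-12) + (36) + (-108) + (-48) = -132.
Reducing mod 11: -132 ≡ 0 (mod 11).
Since F(a, b, c) ≡ 0 (mod 11), P lies on the curve.


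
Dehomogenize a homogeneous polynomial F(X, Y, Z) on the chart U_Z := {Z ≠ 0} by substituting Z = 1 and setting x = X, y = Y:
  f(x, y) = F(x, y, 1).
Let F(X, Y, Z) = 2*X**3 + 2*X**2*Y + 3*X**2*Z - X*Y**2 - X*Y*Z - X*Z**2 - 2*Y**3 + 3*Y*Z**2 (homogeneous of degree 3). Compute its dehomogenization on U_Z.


f(x, y) = 2*x**3 + 2*x**2*y + 3*x**2 - x*y**2 - x*y - x - 2*y**3 + 3*y

On U_Z we set Z = 1. Each monomial c·X^i·Y^j·Z^k in F becomes c·x^i·y^j·1^k = c·x^i·y^j.
Substituting Z = 1: F(X, Y, 1) = 2*x**3 + 2*x**2*y + 3*x**2 - x*y**2 - x*y - x - 2*y**3 + 3*y.
Note: deg(f) ≤ deg(F) = 3; strict inequality happens when F is divisible by Z (lost terms).


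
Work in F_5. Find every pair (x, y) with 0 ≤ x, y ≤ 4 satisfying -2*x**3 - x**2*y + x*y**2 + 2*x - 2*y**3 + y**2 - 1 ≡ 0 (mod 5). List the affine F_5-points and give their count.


Affine F_5-points: {(1, 3), (2, 2)}; count = 2.

For each of the 25 pairs (x, y) ∈ F_5², evaluate f(x, y) mod 5. Record the zeros.
  x = 0: [0↦4, 1↦3, 2↦2, 3↦4, 4↦2]  zeros at y ∈ ∅
  x = 1: [0↦4, 1↦3, 2↦4, 3↦0, 4↦4]  zeros at y ∈ {3}
  x = 2: [0↦2, 1↦4, 2↦0, 3↦3, 4↦1]  zeros at y ∈ {2}
  x = 3: [0↦1, 1↦4, 2↦3, 3↦1, 4↦1]  zeros at y ∈ ∅
  x = 4: [0↦4, 1↦1, 2↦1, 3↦2, 4↦2]  zeros at y ∈ ∅
Collecting zeros: affine points = {(1, 3), (2, 2)}.
Total count |C(F_5)_aff| = 2.


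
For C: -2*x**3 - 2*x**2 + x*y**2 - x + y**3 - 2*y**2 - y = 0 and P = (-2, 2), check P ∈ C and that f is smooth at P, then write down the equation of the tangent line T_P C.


Tangent line at P: -13*x - 5*y - 16 = 0.

Step 1: f(-2, 2) = 0, so P lies on C.
Step 2: partial derivatives
  f_x(x, y) = -6*x**2 - 4*x + y**2 - 1, f_y(x, y) = 2*x*y + 3*y**2 - 4*y - 1.
  f_x(P) = -13, f_y(P) = -5 (gradient nonzero, so P is smooth).
Step 3: tangent line at P: -13·(x − -2) + -5·(y − 2) = 0.
Expanding: -13*x - 5*y - 16 = 0.


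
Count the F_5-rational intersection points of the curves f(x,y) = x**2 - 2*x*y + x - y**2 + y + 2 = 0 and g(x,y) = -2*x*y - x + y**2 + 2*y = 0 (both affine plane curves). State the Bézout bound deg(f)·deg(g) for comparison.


Common zeros: ∅; count = 0; Bézout bound = 4.

deg(f) = 2, deg(g) = 2, so Bézout bound = 4.
Scan x ∈ F_5. For each x, list the y ∈ F_5 with f(x, y) ≡ 0 and those with g(x, y) ≡ 0 (mod 5); the common zeros in that column are the intersection.
  x = 0: f ≡ 0 at y ∈ {2, 4}; g ≡ 0 at y ∈ {0, 3}; common: ∅.
  x = 1: f ≡ 0 at y ∈ ∅; g ≡ 0 at y ∈ {1, 4}; common: ∅.
  x = 2: f ≡ 0 at y ∈ {3, 4}; g ≡ 0 at y ∈ ∅; common: ∅.
  x = 3: f ≡ 0 at y ∈ {2, 3}; g ≡ 0 at y ∈ ∅; common: ∅.
  x = 4: f ≡ 0 at y ∈ ∅; g ≡ 0 at y ∈ ∅; common: ∅.
Collecting: common zeros = ∅, so the count is 0.
Comparison with the Bézout bound: 0 ≤ 4 = deg(f)·deg(g), as expected for curves with no common component (the affine F_5-count falls short of the bound because intersections may lie at infinity, over extension fields, or carry multiplicity).


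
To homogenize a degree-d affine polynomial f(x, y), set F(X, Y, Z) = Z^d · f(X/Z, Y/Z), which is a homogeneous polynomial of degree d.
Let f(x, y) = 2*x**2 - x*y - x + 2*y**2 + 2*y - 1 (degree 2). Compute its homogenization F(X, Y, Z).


F(X, Y, Z) = 2*X**2 - X*Y - X*Z + 2*Y**2 + 2*Y*Z - Z**2

deg(f) = 2.
Substitute x = X/Z, y = Y/Z into f, then multiply by Z^2.
  monomial 2·x^2·y^0 ↦ 2·X^2·Y^0·Z^0.
  monomial -1·x^1·y^1 ↦ -1·X^1·Y^1·Z^0.
  monomial -1·x^1·y^0 ↦ -1·X^1·Y^0·Z^1.
  monomial 2·x^0·y^2 ↦ 2·X^0·Y^2·Z^0.
  monomial 2·x^0·y^1 ↦ 2·X^0·Y^1·Z^1.
  monomial -1·x^0·y^0 ↦ -1·X^0·Y^0·Z^2.
Collecting: F(X, Y, Z) = 2*X**2 - X*Y - X*Z + 2*Y**2 + 2*Y*Z - Z**2.


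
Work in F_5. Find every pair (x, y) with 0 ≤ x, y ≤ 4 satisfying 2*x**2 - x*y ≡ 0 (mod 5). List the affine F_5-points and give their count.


Affine F_5-points: {(0, 0), (0, 1), (0, 2), (0, 3), (0, 4), (1, 2), (2, 4), (3, 1), (4, 3)}; count = 9.

For each of the 25 pairs (x, y) ∈ F_5², evaluate f(x, y) mod 5. Record the zeros.
  x = 0: [0↦0, 1↦0, 2↦0, 3↦0, 4↦0]  zeros at y ∈ {0, 1, 2, 3, 4}
  x = 1: [0↦2, 1↦1, 2↦0, 3↦4, 4↦3]  zeros at y ∈ {2}
  x = 2: [0↦3, 1↦1, 2↦4, 3↦2, 4↦0]  zeros at y ∈ {4}
  x = 3: [0↦3, 1↦0, 2↦2, 3↦4, 4↦1]  zeros at y ∈ {1}
  x = 4: [0↦2, 1↦3, 2↦4, 3↦0, 4↦1]  zeros at y ∈ {3}
Collecting zeros: affine points = {(0, 0), (0, 1), (0, 2), (0, 3), (0, 4), (1, 2), (2, 4), (3, 1), (4, 3)}.
Total count |C(F_5)_aff| = 9.


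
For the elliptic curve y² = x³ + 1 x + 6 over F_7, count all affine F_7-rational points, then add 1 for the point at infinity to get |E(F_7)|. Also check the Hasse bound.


Affine points = {(1, 1), (1, 6), (2, 3), (2, 4), (3, 1), (3, 6), (4, 2), (4, 5), (6, 2), (6, 5)}; affine count = 10; |E(F_7)| = 11.

Discriminant check: Δ ∝ 4a³ + 27b² = 4·1³ + 27·6² = 4·1 + 27·36 ≡ 3 (mod 7). Nonzero ⇒ E is nonsingular.
For each x ∈ F_7, compute rhs = x³ + 1·x + 6 mod 7, then count y ∈ F_7 with y² ≡ rhs.
  x = 0: rhs = 6, matching y values: none (0 points).
  x = 1: rhs = 1, matching y values: 1, 6 (2 points).
  x = 2: rhs = 2, matching y values: 3, 4 (2 points).
  x = 3: rhs = 1, matching y values: 1, 6 (2 points).
  x = 4: rhs = 4, matching y values: 2, 5 (2 points).
  x = 5: rhs = 3, matching y values: none (0 points).
  x = 6: rhs = 4, matching y values: 2, 5 (2 points).
Total affine count: 10.
Full point count |E(F_7)| = 10 + 1 = 11.
Hasse bound: |11 − (7+1)| = |3| = 3 ≤ 2√7 ≈ 5.2915 ✓.


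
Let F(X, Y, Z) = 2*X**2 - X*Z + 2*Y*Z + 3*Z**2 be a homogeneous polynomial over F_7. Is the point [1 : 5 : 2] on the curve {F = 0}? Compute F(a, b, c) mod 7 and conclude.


F(1,5,2) ≡ 4 (mod 7); P is NOT on the curve.

Evaluate F(1, 5, 2) term-by-term (mod 7).
  2*X**2 ↦ 2·1·1·1 = 2
  -X*Z ↦ -1·1·1·2 = -2
  2*Y*Z ↦ 2·1·5·2 = 20
  3*Z**2 ↦ 3·1·1·4 = 12
Sum: F(1, 5, 2) = (2) + (-2) + (20) + (12) = 32.
Reducing mod 7: 32 ≡ 4 (mod 7).
Since F(a, b, c) ≡ 4 ≠ 0 (mod 7), P does NOT lie on the curve.


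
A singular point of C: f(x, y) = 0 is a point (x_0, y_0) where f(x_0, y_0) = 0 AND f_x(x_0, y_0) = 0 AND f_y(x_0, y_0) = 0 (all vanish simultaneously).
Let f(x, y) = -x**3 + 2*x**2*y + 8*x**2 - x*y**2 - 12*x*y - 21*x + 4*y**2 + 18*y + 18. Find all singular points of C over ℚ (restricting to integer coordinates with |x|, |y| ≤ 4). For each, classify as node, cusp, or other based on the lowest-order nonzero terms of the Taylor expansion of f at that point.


Singular points: {(3, 0)}; classification: node.

Compute partial derivatives:
  f_x = -3*x**2 + 4*x*y + 16*x - y**2 - 12*y - 21.
  f_y = 2*x**2 - 2*x*y - 12*x + 8*y + 18.
Scan x_0 ∈ {−4, ..., 4}. For each x_0, f_y(x_0, y) is a polynomial in y; find its integer roots y ∈ {−4, ..., 4}, then test f_x and f at those candidates.
  x = -4: f_y(-4, y) = 16*y + 98; no integer root y with |y| ≤ 4.
  x = -3: f_y(-3, y) = 14*y + 72; no integer root y with |y| ≤ 4.
  x = -2: f_y(-2, y) = 12*y + 50; no integer root y with |y| ≤ 4.
  x = -1: f_y(-1, y) = 10*y + 32; no integer root y with |y| ≤ 4.
  x = 0: f_y(0, y) = 8*y + 18; no integer root y with |y| ≤ 4.
  x = 1: f_y(1, y) = 6*y + 8; no integer root y with |y| ≤ 4.
  x = 2: f_y(2, y) = 4*y + 2; no integer root y with |y| ≤ 4.
  x = 3: f_y(3, y) = 2*y; vanishes at y ∈ {0}. (3, 0): f_x = 0, f = 0 — SINGULAR.
  x = 4: f_y(4, y) = 2; no integer root y with |y| ≤ 4.
Only singular point on the grid: (3, 0).
Classify: substitute x = 3 + u, y = 0 + v and expand: f = -u**3 + 2*u**2*v - u**2 - u*v**2 + v**2.
No constant or linear terms (consistent with a singular point). Quadratic part: -u**2 + v**2. Cubic part: -u**3 + 2*u**2*v - u*v**2.
The quadratic part v**2 - u**2 = (v − u)(v + u) splits into two distinct linear factors, so there are two distinct tangent lines y − 0 = ±(x − 3) — this is a node (ordinary double point).
Classification: node.


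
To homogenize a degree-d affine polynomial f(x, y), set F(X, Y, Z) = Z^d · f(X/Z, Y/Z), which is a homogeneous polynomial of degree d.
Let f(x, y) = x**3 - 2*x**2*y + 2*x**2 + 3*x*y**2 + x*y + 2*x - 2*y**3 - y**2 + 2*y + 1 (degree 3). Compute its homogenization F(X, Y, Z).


F(X, Y, Z) = X**3 - 2*X**2*Y + 2*X**2*Z + 3*X*Y**2 + X*Y*Z + 2*X*Z**2 - 2*Y**3 - Y**2*Z + 2*Y*Z**2 + Z**3

deg(f) = 3.
Substitute x = X/Z, y = Y/Z into f, then multiply by Z^3.
  monomial 1·x^3·y^0 ↦ 1·X^3·Y^0·Z^0.
  monomial -2·x^2·y^1 ↦ -2·X^2·Y^1·Z^0.
  monomial 2·x^2·y^0 ↦ 2·X^2·Y^0·Z^1.
  monomial 3·x^1·y^2 ↦ 3·X^1·Y^2·Z^0.
  monomial 1·x^1·y^1 ↦ 1·X^1·Y^1·Z^1.
  monomial 2·x^1·y^0 ↦ 2·X^1·Y^0·Z^2.
  monomial -2·x^0·y^3 ↦ -2·X^0·Y^3·Z^0.
  monomial -1·x^0·y^2 ↦ -1·X^0·Y^2·Z^1.
  monomial 2·x^0·y^1 ↦ 2·X^0·Y^1·Z^2.
  monomial 1·x^0·y^0 ↦ 1·X^0·Y^0·Z^3.
Collecting: F(X, Y, Z) = X**3 - 2*X**2*Y + 2*X**2*Z + 3*X*Y**2 + X*Y*Z + 2*X*Z**2 - 2*Y**3 - Y**2*Z + 2*Y*Z**2 + Z**3.


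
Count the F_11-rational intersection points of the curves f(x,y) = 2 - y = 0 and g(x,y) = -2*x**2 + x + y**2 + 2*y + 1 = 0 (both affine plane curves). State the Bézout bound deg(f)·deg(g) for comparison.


Common zeros: ∅; count = 0; Bézout bound = 2.

deg(f) = 1, deg(g) = 2, so Bézout bound = 2.
Scan x ∈ F_11. For each x, list the y ∈ F_11 with f(x, y) ≡ 0 and those with g(x, y) ≡ 0 (mod 11); the common zeros in that column are the intersection.
  x = 0: f ≡ 0 at y ∈ {2}; g ≡ 0 at y ∈ {10}; common: ∅.
  x = 1: f ≡ 0 at y ∈ {2}; g ≡ 0 at y ∈ {0, 9}; common: ∅.
  x = 2: f ≡ 0 at y ∈ {2}; g ≡ 0 at y ∈ ∅; common: ∅.
  x = 3: f ≡ 0 at y ∈ {2}; g ≡ 0 at y ∈ {1, 8}; common: ∅.
  x = 4: f ≡ 0 at y ∈ {2}; g ≡ 0 at y ∈ ∅; common: ∅.
  x = 5: f ≡ 0 at y ∈ {2}; g ≡ 0 at y ∈ {0, 9}; common: ∅.
  x = 6: f ≡ 0 at y ∈ {2}; g ≡ 0 at y ∈ {10}; common: ∅.
  x = 7: f ≡ 0 at y ∈ {2}; g ≡ 0 at y ∈ {4, 5}; common: ∅.
  x = 8: f ≡ 0 at y ∈ {2}; g ≡ 0 at y ∈ ∅; common: ∅.
  x = 9: f ≡ 0 at y ∈ {2}; g ≡ 0 at y ∈ ∅; common: ∅.
  x = 10: f ≡ 0 at y ∈ {2}; g ≡ 0 at y ∈ {4, 5}; common: ∅.
Collecting: common zeros = ∅, so the count is 0.
Comparison with the Bézout bound: 0 ≤ 2 = deg(f)·deg(g), as expected for curves with no common component (the affine F_11-count falls short of the bound because intersections may lie at infinity, over extension fields, or carry multiplicity).


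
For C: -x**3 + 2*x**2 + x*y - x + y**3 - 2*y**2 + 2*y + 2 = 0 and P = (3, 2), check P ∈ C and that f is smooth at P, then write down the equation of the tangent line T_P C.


Tangent line at P: -14*x + 9*y + 24 = 0.

Step 1: f(3, 2) = 0, so P lies on C.
Step 2: partial derivatives
  f_x(x, y) = -3*x**2 + 4*x + y - 1, f_y(x, y) = x + 3*y**2 - 4*y + 2.
  f_x(P) = -14, f_y(P) = 9 (gradient nonzero, so P is smooth).
Step 3: tangent line at P: -14·(x − 3) + 9·(y − 2) = 0.
Expanding: -14*x + 9*y + 24 = 0.


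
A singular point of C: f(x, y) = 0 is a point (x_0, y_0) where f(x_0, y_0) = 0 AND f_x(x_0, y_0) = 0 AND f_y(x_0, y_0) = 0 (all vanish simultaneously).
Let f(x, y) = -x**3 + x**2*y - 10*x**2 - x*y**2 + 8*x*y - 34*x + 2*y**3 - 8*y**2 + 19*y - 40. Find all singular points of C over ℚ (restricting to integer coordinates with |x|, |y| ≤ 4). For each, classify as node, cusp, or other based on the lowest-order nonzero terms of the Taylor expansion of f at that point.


Singular points: {(-3, 1)}; classification: cusp.

Compute partial derivatives:
  f_x = -3*x**2 + 2*x*y - 20*x - y**2 + 8*y - 34.
  f_y = x**2 - 2*x*y + 8*x + 6*y**2 - 16*y + 19.
Scan x_0 ∈ {−4, ..., 4}. For each x_0, f_y(x_0, y) is a polynomial in y; find its integer roots y ∈ {−4, ..., 4}, then test f_x and f at those candidates.
  x = -4: f_y(-4, y) = 6*y**2 - 8*y + 3; no integer root y with |y| ≤ 4.
  x = -3: f_y(-3, y) = 6*y**2 - 10*y + 4; vanishes at y ∈ {1}. (-3, 1): f_x = 0, f = 0 — SINGULAR.
  x = -2: f_y(-2, y) = 6*y**2 - 12*y + 7; no integer root y with |y| ≤ 4.
  x = -1: f_y(-1, y) = 6*y**2 - 14*y + 12; no integer root y with |y| ≤ 4.
  x = 0: f_y(0, y) = 6*y**2 - 16*y + 19; no integer root y with |y| ≤ 4.
  x = 1: f_y(1, y) = 6*y**2 - 18*y + 28; no integer root y with |y| ≤ 4.
  x = 2: f_y(2, y) = 6*y**2 - 20*y + 39; no integer root y with |y| ≤ 4.
  x = 3: f_y(3, y) = 6*y**2 - 22*y + 52; no integer root y with |y| ≤ 4.
  x = 4: f_y(4, y) = 6*y**2 - 24*y + 67; no integer root y with |y| ≤ 4.
Only singular point on the grid: (-3, 1).
Classify: substitute x = -3 + u, y = 1 + v and expand: f = -u**3 + u**2*v - u*v**2 + 2*v**3 + v**2.
No constant or linear terms (consistent with a singular point). Quadratic part: v**2. Cubic part: -u**3 + u**2*v - u*v**2 + 2*v**3.
The quadratic part v**2 is a perfect square, so there is a single (double) tangent line v = 0, i.e. y = 1. Restricting the cubic part to that line (v = 0) leaves -u**3 ≠ 0, so f is not divisible by v and the branch is v² ≈ u**3 to lowest order — this is a cusp.
Classification: cusp.


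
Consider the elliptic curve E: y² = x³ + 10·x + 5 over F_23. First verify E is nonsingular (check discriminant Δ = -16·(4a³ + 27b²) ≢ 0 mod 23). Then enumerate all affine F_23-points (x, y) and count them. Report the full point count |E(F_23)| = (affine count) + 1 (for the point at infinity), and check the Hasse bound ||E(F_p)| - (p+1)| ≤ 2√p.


Affine points = {(1, 4), (1, 19), (3, 4), (3, 19), (7, 2), (7, 21), (10, 1), (10, 22), (12, 6), (12, 17), (13, 3), (13, 20), (16, 11), (16, 12), (19, 4), (19, 19), (21, 0)}; affine count = 17; |E(F_23)| = 18.

Discriminant check: Δ ∝ 4a³ + 27b² = 4·10³ + 27·5² = 4·1000 + 27·25 ≡ 6 (mod 23). Nonzero ⇒ E is nonsingular.
For each x ∈ F_23, compute rhs = x³ + 10·x + 5 mod 23, then count y ∈ F_23 with y² ≡ rhs.
  x = 0: rhs = 5, matching y values: none (0 points).
  x = 1: rhs = 16, matching y values: 4, 19 (2 points).
  x = 2: rhs = 10, matching y values: none (0 points).
  x = 3: rhs = 16, matching y values: 4, 19 (2 points).
  x = 4: rhs = 17, matching y values: none (0 points).
  x = 5: rhs = 19, matching y values: none (0 points).
  x = 6: rhs = 5, matching y values: none (0 points).
  x = 7: rhs = 4, matching y values: 2, 21 (2 points).
  x = 8: rhs = 22, matching y values: none (0 points).
  x = 9: rhs = 19, matching y values: none (0 points).
  x = 10: rhs = 1, matching y values: 1, 22 (2 points).
  x = 11: rhs = 20, matching y values: none (0 points).
  x = 12: rhs = 13, matching y values: 6, 17 (2 points).
  x = 13: rhs = 9, matching y values: 3, 20 (2 points).
  x = 14: rhs = 14, matching y values: none (0 points).
  x = 15: rhs = 11, matching y values: none (0 points).
  x = 16: rhs = 6, matching y values: 11, 12 (2 points).
  x = 17: rhs = 5, matching y values: none (0 points).
  x = 18: rhs = 14, matching y values: none (0 points).
  x = 19: rhs = 16, matching y values: 4, 19 (2 points).
  x = 20: rhs = 17, matching y values: none (0 points).
  x = 21: rhs = 0, matching y values: 0 (1 points).
  x = 22: rhs = 17, matching y values: none (0 points).
Total affine count: 17.
Full point count |E(F_23)| = 17 + 1 = 18.
Hasse bound: |18 − (23+1)| = |-6| = 6 ≤ 2√23 ≈ 9.5917 ✓.


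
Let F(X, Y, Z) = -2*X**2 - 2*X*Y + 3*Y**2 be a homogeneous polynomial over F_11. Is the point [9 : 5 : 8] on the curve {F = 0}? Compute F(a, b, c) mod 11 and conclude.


F(9,5,8) ≡ 10 (mod 11); P is NOT on the curve.

Evaluate F(9, 5, 8) term-by-term (mod 11).
  -2*X**2 ↦ -2·81·1·1 = -162
  -2*X*Y ↦ -2·9·5·1 = -90
  3*Y**2 ↦ 3·1·25·1 = 75
Sum: F(9, 5, 8) = (-162) + (-90) + (75) = -177.
Reducing mod 11: -177 ≡ 10 (mod 11).
Since F(a, b, c) ≡ 10 ≠ 0 (mod 11), P does NOT lie on the curve.


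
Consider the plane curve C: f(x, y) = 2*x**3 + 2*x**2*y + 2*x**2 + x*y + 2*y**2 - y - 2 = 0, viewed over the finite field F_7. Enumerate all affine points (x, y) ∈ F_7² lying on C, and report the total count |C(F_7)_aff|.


Affine F_7-points: {(1, 2), (1, 4), (3, 0), (3, 4), (5, 4), (6, 1), (6, 6)}; count = 7.

For each of the 49 pairs (x, y) ∈ F_7², evaluate f(x, y) mod 7. Record the zeros.
  x = 0: [0↦5, 1↦6, 2↦4, 3↦6, 4↦5, 5↦1, 6↦1]  zeros at y ∈ ∅
  x = 1: [0↦2, 1↦6, 2↦0, 3↦5, 4↦0, 5↦6, 6↦2]  zeros at y ∈ {2, 4}
  x = 2: [0↦1, 1↦5, 2↦6, 3↦4, 4↦6, 5↦5, 6↦1]  zeros at y ∈ ∅
  x = 3: [0↦0, 1↦1, 2↦6, 3↦1, 4↦0, 5↦3, 6↦3]  zeros at y ∈ {0, 4}
  x = 4: [0↦4, 1↦6, 2↦5, 3↦1, 4↦1, 5↦5, 6↦6]  zeros at y ∈ ∅
  x = 5: [0↦4, 1↦4, 2↦1, 3↦2, 4↦0, 5↦2, 6↦1]  zeros at y ∈ {4}
  x = 6: [0↦5, 1↦0, 2↦6, 3↦2, 4↦2, 5↦6, 6↦0]  zeros at y ∈ {1, 6}
Collecting zeros: affine points = {(1, 2), (1, 4), (3, 0), (3, 4), (5, 4), (6, 1), (6, 6)}.
Total count |C(F_7)_aff| = 7.


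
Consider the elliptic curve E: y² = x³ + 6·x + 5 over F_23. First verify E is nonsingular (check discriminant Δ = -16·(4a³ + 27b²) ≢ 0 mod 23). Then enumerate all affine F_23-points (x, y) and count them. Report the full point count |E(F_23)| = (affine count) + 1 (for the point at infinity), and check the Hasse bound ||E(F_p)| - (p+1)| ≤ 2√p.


Affine points = {(1, 9), (1, 14), (2, 5), (2, 18), (3, 2), (3, 21), (4, 1), (4, 22), (6, 2), (6, 21), (8, 6), (8, 17), (9, 11), (9, 12), (13, 7), (13, 16), (14, 2), (14, 21), (17, 11), (17, 12), (19, 3), (19, 20), (20, 11), (20, 12), (21, 10), (21, 13)}; affine count = 26; |E(F_23)| = 27.

Discriminant check: Δ ∝ 4a³ + 27b² = 4·6³ + 27·5² = 4·216 + 27·25 ≡ 21 (mod 23). Nonzero ⇒ E is nonsingular.
For each x ∈ F_23, compute rhs = x³ + 6·x + 5 mod 23, then count y ∈ F_23 with y² ≡ rhs.
  x = 0: rhs = 5, matching y values: none (0 points).
  x = 1: rhs = 12, matching y values: 9, 14 (2 points).
  x = 2: rhs = 2, matching y values: 5, 18 (2 points).
  x = 3: rhs = 4, matching y values: 2, 21 (2 points).
  x = 4: rhs = 1, matching y values: 1, 22 (2 points).
  x = 5: rhs = 22, matching y values: none (0 points).
  x = 6: rhs = 4, matching y values: 2, 21 (2 points).
  x = 7: rhs = 22, matching y values: none (0 points).
  x = 8: rhs = 13, matching y values: 6, 17 (2 points).
  x = 9: rhs = 6, matching y values: 11, 12 (2 points).
  x = 10: rhs = 7, matching y values: none (0 points).
  x = 11: rhs = 22, matching y values: none (0 points).
  x = 12: rhs = 11, matching y values: none (0 points).
  x = 13: rhs = 3, matching y values: 7, 16 (2 points).
  x = 14: rhs = 4, matching y values: 2, 21 (2 points).
  x = 15: rhs = 20, matching y values: none (0 points).
  x = 16: rhs = 11, matching y values: none (0 points).
  x = 17: rhs = 6, matching y values: 11, 12 (2 points).
  x = 18: rhs = 11, matching y values: none (0 points).
  x = 19: rhs = 9, matching y values: 3, 20 (2 points).
  x = 20: rhs = 6, matching y values: 11, 12 (2 points).
  x = 21: rhs = 8, matching y values: 10, 13 (2 points).
  x = 22: rhs = 21, matching y values: none (0 points).
Total affine count: 26.
Full point count |E(F_23)| = 26 + 1 = 27.
Hasse bound: |27 − (23+1)| = |3| = 3 ≤ 2√23 ≈ 9.5917 ✓.
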